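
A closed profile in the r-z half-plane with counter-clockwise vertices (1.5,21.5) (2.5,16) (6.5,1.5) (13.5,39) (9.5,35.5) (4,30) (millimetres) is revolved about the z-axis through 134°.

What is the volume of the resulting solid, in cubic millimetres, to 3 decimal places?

Profile (r,z), 6 vertices: (1.5,21.5) (2.5,16) (6.5,1.5) (13.5,39) (9.5,35.5) (4,30)
edge 0: (1.5,21.5)→(2.5,16)  cross = 1.5·16 − 2.5·21.5 = -29.7500; (r_i+r_j)·cross = 4·-29.7500 = -119.0000
edge 1: (2.5,16)→(6.5,1.5)  cross = 2.5·1.5 − 6.5·16 = -100.2500; (r_i+r_j)·cross = 9·-100.2500 = -902.2500
edge 2: (6.5,1.5)→(13.5,39)  cross = 6.5·39 − 13.5·1.5 = 233.2500; (r_i+r_j)·cross = 20·233.2500 = 4665.0000
edge 3: (13.5,39)→(9.5,35.5)  cross = 13.5·35.5 − 9.5·39 = 108.7500; (r_i+r_j)·cross = 23·108.7500 = 2501.2500
edge 4: (9.5,35.5)→(4,30)  cross = 9.5·30 − 4·35.5 = 143.0000; (r_i+r_j)·cross = 13.5·143.0000 = 1930.5000
edge 5: (4,30)→(1.5,21.5)  cross = 4·21.5 − 1.5·30 = 41.0000; (r_i+r_j)·cross = 5.5·41.0000 = 225.5000
Σcross = 396.0000 → A = |Σcross|/2 = 198.0000 mm²
Σ(r_i+r_j)·cross = 8301.0000 → first moment M = |Σ|/6 = 1383.5000
R_c = M/A = 1383.5000/198.0000 = 6.9874 mm
θ = 134° = 2.338741 rad
V = θ·R_c·A = 2.338741·6.9874·198.0000 = 3235.648 mm³

Volume = 3235.648 mm³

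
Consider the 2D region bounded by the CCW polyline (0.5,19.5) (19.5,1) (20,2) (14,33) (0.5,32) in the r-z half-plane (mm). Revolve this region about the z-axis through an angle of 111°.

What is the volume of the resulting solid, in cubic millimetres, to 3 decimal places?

Volume = 6746.378 mm³

Profile (r,z), 5 vertices: (0.5,19.5) (19.5,1) (20,2) (14,33) (0.5,32)
edge 0: (0.5,19.5)→(19.5,1)  cross = 0.5·1 − 19.5·19.5 = -379.7500; (r_i+r_j)·cross = 20·-379.7500 = -7595.0000
edge 1: (19.5,1)→(20,2)  cross = 19.5·2 − 20·1 = 19.0000; (r_i+r_j)·cross = 39.5·19.0000 = 750.5000
edge 2: (20,2)→(14,33)  cross = 20·33 − 14·2 = 632.0000; (r_i+r_j)·cross = 34·632.0000 = 21488.0000
edge 3: (14,33)→(0.5,32)  cross = 14·32 − 0.5·33 = 431.5000; (r_i+r_j)·cross = 14.5·431.5000 = 6256.7500
edge 4: (0.5,32)→(0.5,19.5)  cross = 0.5·19.5 − 0.5·32 = -6.2500; (r_i+r_j)·cross = 1·-6.2500 = -6.2500
Σcross = 696.5000 → A = |Σcross|/2 = 348.2500 mm²
Σ(r_i+r_j)·cross = 20894.0000 → first moment M = |Σ|/6 = 3482.3333
R_c = M/A = 3482.3333/348.2500 = 9.9995 mm
θ = 111° = 1.937315 rad
V = θ·R_c·A = 1.937315·9.9995·348.2500 = 6746.378 mm³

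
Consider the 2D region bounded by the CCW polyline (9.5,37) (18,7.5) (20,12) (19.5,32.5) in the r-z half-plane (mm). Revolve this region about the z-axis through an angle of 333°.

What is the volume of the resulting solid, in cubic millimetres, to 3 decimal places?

Volume = 14097.966 mm³

Profile (r,z), 4 vertices: (9.5,37) (18,7.5) (20,12) (19.5,32.5)
edge 0: (9.5,37)→(18,7.5)  cross = 9.5·7.5 − 18·37 = -594.7500; (r_i+r_j)·cross = 27.5·-594.7500 = -16355.6250
edge 1: (18,7.5)→(20,12)  cross = 18·12 − 20·7.5 = 66.0000; (r_i+r_j)·cross = 38·66.0000 = 2508.0000
edge 2: (20,12)→(19.5,32.5)  cross = 20·32.5 − 19.5·12 = 416.0000; (r_i+r_j)·cross = 39.5·416.0000 = 16432.0000
edge 3: (19.5,32.5)→(9.5,37)  cross = 19.5·37 − 9.5·32.5 = 412.7500; (r_i+r_j)·cross = 29·412.7500 = 11969.7500
Σcross = 300.0000 → A = |Σcross|/2 = 150.0000 mm²
Σ(r_i+r_j)·cross = 14554.1250 → first moment M = |Σ|/6 = 2425.6875
R_c = M/A = 2425.6875/150.0000 = 16.1713 mm
θ = 333° = 5.811946 rad
V = θ·R_c·A = 5.811946·16.1713·150.0000 = 14097.966 mm³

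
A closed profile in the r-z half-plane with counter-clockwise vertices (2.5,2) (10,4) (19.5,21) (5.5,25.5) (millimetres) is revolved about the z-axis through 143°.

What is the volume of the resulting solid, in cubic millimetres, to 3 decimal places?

Volume = 5362.167 mm³

Profile (r,z), 4 vertices: (2.5,2) (10,4) (19.5,21) (5.5,25.5)
edge 0: (2.5,2)→(10,4)  cross = 2.5·4 − 10·2 = -10.0000; (r_i+r_j)·cross = 12.5·-10.0000 = -125.0000
edge 1: (10,4)→(19.5,21)  cross = 10·21 − 19.5·4 = 132.0000; (r_i+r_j)·cross = 29.5·132.0000 = 3894.0000
edge 2: (19.5,21)→(5.5,25.5)  cross = 19.5·25.5 − 5.5·21 = 381.7500; (r_i+r_j)·cross = 25·381.7500 = 9543.7500
edge 3: (5.5,25.5)→(2.5,2)  cross = 5.5·2 − 2.5·25.5 = -52.7500; (r_i+r_j)·cross = 8·-52.7500 = -422.0000
Σcross = 451.0000 → A = |Σcross|/2 = 225.5000 mm²
Σ(r_i+r_j)·cross = 12890.7500 → first moment M = |Σ|/6 = 2148.4583
R_c = M/A = 2148.4583/225.5000 = 9.5275 mm
θ = 143° = 2.495821 rad
V = θ·R_c·A = 2.495821·9.5275·225.5000 = 5362.167 mm³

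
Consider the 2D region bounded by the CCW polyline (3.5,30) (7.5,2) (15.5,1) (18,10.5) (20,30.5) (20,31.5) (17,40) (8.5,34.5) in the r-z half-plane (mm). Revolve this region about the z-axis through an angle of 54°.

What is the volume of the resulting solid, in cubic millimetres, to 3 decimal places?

Profile (r,z), 8 vertices: (3.5,30) (7.5,2) (15.5,1) (18,10.5) (20,30.5) (20,31.5) (17,40) (8.5,34.5)
edge 0: (3.5,30)→(7.5,2)  cross = 3.5·2 − 7.5·30 = -218.0000; (r_i+r_j)·cross = 11·-218.0000 = -2398.0000
edge 1: (7.5,2)→(15.5,1)  cross = 7.5·1 − 15.5·2 = -23.5000; (r_i+r_j)·cross = 23·-23.5000 = -540.5000
edge 2: (15.5,1)→(18,10.5)  cross = 15.5·10.5 − 18·1 = 144.7500; (r_i+r_j)·cross = 33.5·144.7500 = 4849.1250
edge 3: (18,10.5)→(20,30.5)  cross = 18·30.5 − 20·10.5 = 339.0000; (r_i+r_j)·cross = 38·339.0000 = 12882.0000
edge 4: (20,30.5)→(20,31.5)  cross = 20·31.5 − 20·30.5 = 20.0000; (r_i+r_j)·cross = 40·20.0000 = 800.0000
edge 5: (20,31.5)→(17,40)  cross = 20·40 − 17·31.5 = 264.5000; (r_i+r_j)·cross = 37·264.5000 = 9786.5000
edge 6: (17,40)→(8.5,34.5)  cross = 17·34.5 − 8.5·40 = 246.5000; (r_i+r_j)·cross = 25.5·246.5000 = 6285.7500
edge 7: (8.5,34.5)→(3.5,30)  cross = 8.5·30 − 3.5·34.5 = 134.2500; (r_i+r_j)·cross = 12·134.2500 = 1611.0000
Σcross = 907.5000 → A = |Σcross|/2 = 453.7500 mm²
Σ(r_i+r_j)·cross = 33275.8750 → first moment M = |Σ|/6 = 5545.9792
R_c = M/A = 5545.9792/453.7500 = 12.2225 mm
θ = 54° = 0.942478 rad
V = θ·R_c·A = 0.942478·12.2225·453.7500 = 5226.962 mm³

Volume = 5226.962 mm³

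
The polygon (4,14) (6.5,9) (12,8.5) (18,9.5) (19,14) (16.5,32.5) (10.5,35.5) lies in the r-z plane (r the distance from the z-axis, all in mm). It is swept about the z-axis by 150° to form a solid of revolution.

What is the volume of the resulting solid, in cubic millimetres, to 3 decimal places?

Profile (r,z), 7 vertices: (4,14) (6.5,9) (12,8.5) (18,9.5) (19,14) (16.5,32.5) (10.5,35.5)
edge 0: (4,14)→(6.5,9)  cross = 4·9 − 6.5·14 = -55.0000; (r_i+r_j)·cross = 10.5·-55.0000 = -577.5000
edge 1: (6.5,9)→(12,8.5)  cross = 6.5·8.5 − 12·9 = -52.7500; (r_i+r_j)·cross = 18.5·-52.7500 = -975.8750
edge 2: (12,8.5)→(18,9.5)  cross = 12·9.5 − 18·8.5 = -39.0000; (r_i+r_j)·cross = 30·-39.0000 = -1170.0000
edge 3: (18,9.5)→(19,14)  cross = 18·14 − 19·9.5 = 71.5000; (r_i+r_j)·cross = 37·71.5000 = 2645.5000
edge 4: (19,14)→(16.5,32.5)  cross = 19·32.5 − 16.5·14 = 386.5000; (r_i+r_j)·cross = 35.5·386.5000 = 13720.7500
edge 5: (16.5,32.5)→(10.5,35.5)  cross = 16.5·35.5 − 10.5·32.5 = 244.5000; (r_i+r_j)·cross = 27·244.5000 = 6601.5000
edge 6: (10.5,35.5)→(4,14)  cross = 10.5·14 − 4·35.5 = 5.0000; (r_i+r_j)·cross = 14.5·5.0000 = 72.5000
Σcross = 560.7500 → A = |Σcross|/2 = 280.3750 mm²
Σ(r_i+r_j)·cross = 20316.8750 → first moment M = |Σ|/6 = 3386.1458
R_c = M/A = 3386.1458/280.3750 = 12.0772 mm
θ = 150° = 2.617994 rad
V = θ·R_c·A = 2.617994·12.0772·280.3750 = 8864.909 mm³

Volume = 8864.909 mm³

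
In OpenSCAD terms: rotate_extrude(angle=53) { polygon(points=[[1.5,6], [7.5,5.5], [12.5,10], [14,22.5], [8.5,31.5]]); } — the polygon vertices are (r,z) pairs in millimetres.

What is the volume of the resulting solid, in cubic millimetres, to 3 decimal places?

Profile (r,z), 5 vertices: (1.5,6) (7.5,5.5) (12.5,10) (14,22.5) (8.5,31.5)
edge 0: (1.5,6)→(7.5,5.5)  cross = 1.5·5.5 − 7.5·6 = -36.7500; (r_i+r_j)·cross = 9·-36.7500 = -330.7500
edge 1: (7.5,5.5)→(12.5,10)  cross = 7.5·10 − 12.5·5.5 = 6.2500; (r_i+r_j)·cross = 20·6.2500 = 125.0000
edge 2: (12.5,10)→(14,22.5)  cross = 12.5·22.5 − 14·10 = 141.2500; (r_i+r_j)·cross = 26.5·141.2500 = 3743.1250
edge 3: (14,22.5)→(8.5,31.5)  cross = 14·31.5 − 8.5·22.5 = 249.7500; (r_i+r_j)·cross = 22.5·249.7500 = 5619.3750
edge 4: (8.5,31.5)→(1.5,6)  cross = 8.5·6 − 1.5·31.5 = 3.7500; (r_i+r_j)·cross = 10·3.7500 = 37.5000
Σcross = 364.2500 → A = |Σcross|/2 = 182.1250 mm²
Σ(r_i+r_j)·cross = 9194.2500 → first moment M = |Σ|/6 = 1532.3750
R_c = M/A = 1532.3750/182.1250 = 8.4139 mm
θ = 53° = 0.925025 rad
V = θ·R_c·A = 0.925025·8.4139·182.1250 = 1417.484 mm³

Volume = 1417.484 mm³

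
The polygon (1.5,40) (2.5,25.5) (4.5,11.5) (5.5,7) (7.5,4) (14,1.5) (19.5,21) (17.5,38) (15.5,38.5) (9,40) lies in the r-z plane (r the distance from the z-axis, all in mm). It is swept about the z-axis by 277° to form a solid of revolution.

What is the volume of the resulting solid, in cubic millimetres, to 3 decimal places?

Profile (r,z), 10 vertices: (1.5,40) (2.5,25.5) (4.5,11.5) (5.5,7) (7.5,4) (14,1.5) (19.5,21) (17.5,38) (15.5,38.5) (9,40)
edge 0: (1.5,40)→(2.5,25.5)  cross = 1.5·25.5 − 2.5·40 = -61.7500; (r_i+r_j)·cross = 4·-61.7500 = -247.0000
edge 1: (2.5,25.5)→(4.5,11.5)  cross = 2.5·11.5 − 4.5·25.5 = -86.0000; (r_i+r_j)·cross = 7·-86.0000 = -602.0000
edge 2: (4.5,11.5)→(5.5,7)  cross = 4.5·7 − 5.5·11.5 = -31.7500; (r_i+r_j)·cross = 10·-31.7500 = -317.5000
edge 3: (5.5,7)→(7.5,4)  cross = 5.5·4 − 7.5·7 = -30.5000; (r_i+r_j)·cross = 13·-30.5000 = -396.5000
edge 4: (7.5,4)→(14,1.5)  cross = 7.5·1.5 − 14·4 = -44.7500; (r_i+r_j)·cross = 21.5·-44.7500 = -962.1250
edge 5: (14,1.5)→(19.5,21)  cross = 14·21 − 19.5·1.5 = 264.7500; (r_i+r_j)·cross = 33.5·264.7500 = 8869.1250
edge 6: (19.5,21)→(17.5,38)  cross = 19.5·38 − 17.5·21 = 373.5000; (r_i+r_j)·cross = 37·373.5000 = 13819.5000
edge 7: (17.5,38)→(15.5,38.5)  cross = 17.5·38.5 − 15.5·38 = 84.7500; (r_i+r_j)·cross = 33·84.7500 = 2796.7500
edge 8: (15.5,38.5)→(9,40)  cross = 15.5·40 − 9·38.5 = 273.5000; (r_i+r_j)·cross = 24.5·273.5000 = 6700.7500
edge 9: (9,40)→(1.5,40)  cross = 9·40 − 1.5·40 = 300.0000; (r_i+r_j)·cross = 10.5·300.0000 = 3150.0000
Σcross = 1041.7500 → A = |Σcross|/2 = 520.8750 mm²
Σ(r_i+r_j)·cross = 32811.0000 → first moment M = |Σ|/6 = 5468.5000
R_c = M/A = 5468.5000/520.8750 = 10.4987 mm
θ = 277° = 4.834562 rad
V = θ·R_c·A = 4.834562·10.4987·520.8750 = 26437.802 mm³

Volume = 26437.802 mm³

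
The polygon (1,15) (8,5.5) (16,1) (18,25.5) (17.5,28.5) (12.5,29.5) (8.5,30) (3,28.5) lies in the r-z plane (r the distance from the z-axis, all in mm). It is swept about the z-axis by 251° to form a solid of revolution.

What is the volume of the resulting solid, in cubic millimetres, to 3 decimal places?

Volume = 15993.667 mm³

Profile (r,z), 8 vertices: (1,15) (8,5.5) (16,1) (18,25.5) (17.5,28.5) (12.5,29.5) (8.5,30) (3,28.5)
edge 0: (1,15)→(8,5.5)  cross = 1·5.5 − 8·15 = -114.5000; (r_i+r_j)·cross = 9·-114.5000 = -1030.5000
edge 1: (8,5.5)→(16,1)  cross = 8·1 − 16·5.5 = -80.0000; (r_i+r_j)·cross = 24·-80.0000 = -1920.0000
edge 2: (16,1)→(18,25.5)  cross = 16·25.5 − 18·1 = 390.0000; (r_i+r_j)·cross = 34·390.0000 = 13260.0000
edge 3: (18,25.5)→(17.5,28.5)  cross = 18·28.5 − 17.5·25.5 = 66.7500; (r_i+r_j)·cross = 35.5·66.7500 = 2369.6250
edge 4: (17.5,28.5)→(12.5,29.5)  cross = 17.5·29.5 − 12.5·28.5 = 160.0000; (r_i+r_j)·cross = 30·160.0000 = 4800.0000
edge 5: (12.5,29.5)→(8.5,30)  cross = 12.5·30 − 8.5·29.5 = 124.2500; (r_i+r_j)·cross = 21·124.2500 = 2609.2500
edge 6: (8.5,30)→(3,28.5)  cross = 8.5·28.5 − 3·30 = 152.2500; (r_i+r_j)·cross = 11.5·152.2500 = 1750.8750
edge 7: (3,28.5)→(1,15)  cross = 3·15 − 1·28.5 = 16.5000; (r_i+r_j)·cross = 4·16.5000 = 66.0000
Σcross = 715.2500 → A = |Σcross|/2 = 357.6250 mm²
Σ(r_i+r_j)·cross = 21905.2500 → first moment M = |Σ|/6 = 3650.8750
R_c = M/A = 3650.8750/357.6250 = 10.2087 mm
θ = 251° = 4.380776 rad
V = θ·R_c·A = 4.380776·10.2087·357.6250 = 15993.667 mm³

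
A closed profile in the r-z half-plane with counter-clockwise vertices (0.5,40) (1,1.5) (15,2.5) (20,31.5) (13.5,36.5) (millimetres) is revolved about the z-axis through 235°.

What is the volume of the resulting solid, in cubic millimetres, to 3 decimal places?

Volume = 21821.644 mm³

Profile (r,z), 5 vertices: (0.5,40) (1,1.5) (15,2.5) (20,31.5) (13.5,36.5)
edge 0: (0.5,40)→(1,1.5)  cross = 0.5·1.5 − 1·40 = -39.2500; (r_i+r_j)·cross = 1.5·-39.2500 = -58.8750
edge 1: (1,1.5)→(15,2.5)  cross = 1·2.5 − 15·1.5 = -20.0000; (r_i+r_j)·cross = 16·-20.0000 = -320.0000
edge 2: (15,2.5)→(20,31.5)  cross = 15·31.5 − 20·2.5 = 422.5000; (r_i+r_j)·cross = 35·422.5000 = 14787.5000
edge 3: (20,31.5)→(13.5,36.5)  cross = 20·36.5 − 13.5·31.5 = 304.7500; (r_i+r_j)·cross = 33.5·304.7500 = 10209.1250
edge 4: (13.5,36.5)→(0.5,40)  cross = 13.5·40 − 0.5·36.5 = 521.7500; (r_i+r_j)·cross = 14·521.7500 = 7304.5000
Σcross = 1189.7500 → A = |Σcross|/2 = 594.8750 mm²
Σ(r_i+r_j)·cross = 31922.2500 → first moment M = |Σ|/6 = 5320.3750
R_c = M/A = 5320.3750/594.8750 = 8.9437 mm
θ = 235° = 4.101524 rad
V = θ·R_c·A = 4.101524·8.9437·594.8750 = 21821.644 mm³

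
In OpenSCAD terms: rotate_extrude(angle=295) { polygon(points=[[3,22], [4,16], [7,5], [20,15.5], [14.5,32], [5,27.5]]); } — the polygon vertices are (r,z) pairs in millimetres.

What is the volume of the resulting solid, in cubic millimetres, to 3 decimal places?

Volume = 15565.657 mm³

Profile (r,z), 6 vertices: (3,22) (4,16) (7,5) (20,15.5) (14.5,32) (5,27.5)
edge 0: (3,22)→(4,16)  cross = 3·16 − 4·22 = -40.0000; (r_i+r_j)·cross = 7·-40.0000 = -280.0000
edge 1: (4,16)→(7,5)  cross = 4·5 − 7·16 = -92.0000; (r_i+r_j)·cross = 11·-92.0000 = -1012.0000
edge 2: (7,5)→(20,15.5)  cross = 7·15.5 − 20·5 = 8.5000; (r_i+r_j)·cross = 27·8.5000 = 229.5000
edge 3: (20,15.5)→(14.5,32)  cross = 20·32 − 14.5·15.5 = 415.2500; (r_i+r_j)·cross = 34.5·415.2500 = 14326.1250
edge 4: (14.5,32)→(5,27.5)  cross = 14.5·27.5 − 5·32 = 238.7500; (r_i+r_j)·cross = 19.5·238.7500 = 4655.6250
edge 5: (5,27.5)→(3,22)  cross = 5·22 − 3·27.5 = 27.5000; (r_i+r_j)·cross = 8·27.5000 = 220.0000
Σcross = 558.0000 → A = |Σcross|/2 = 279.0000 mm²
Σ(r_i+r_j)·cross = 18139.2500 → first moment M = |Σ|/6 = 3023.2083
R_c = M/A = 3023.2083/279.0000 = 10.8359 mm
θ = 295° = 5.148721 rad
V = θ·R_c·A = 5.148721·10.8359·279.0000 = 15565.657 mm³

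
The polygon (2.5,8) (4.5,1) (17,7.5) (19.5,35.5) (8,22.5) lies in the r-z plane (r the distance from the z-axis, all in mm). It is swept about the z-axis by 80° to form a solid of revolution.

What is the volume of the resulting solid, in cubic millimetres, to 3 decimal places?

Profile (r,z), 5 vertices: (2.5,8) (4.5,1) (17,7.5) (19.5,35.5) (8,22.5)
edge 0: (2.5,8)→(4.5,1)  cross = 2.5·1 − 4.5·8 = -33.5000; (r_i+r_j)·cross = 7·-33.5000 = -234.5000
edge 1: (4.5,1)→(17,7.5)  cross = 4.5·7.5 − 17·1 = 16.7500; (r_i+r_j)·cross = 21.5·16.7500 = 360.1250
edge 2: (17,7.5)→(19.5,35.5)  cross = 17·35.5 − 19.5·7.5 = 457.2500; (r_i+r_j)·cross = 36.5·457.2500 = 16689.6250
edge 3: (19.5,35.5)→(8,22.5)  cross = 19.5·22.5 − 8·35.5 = 154.7500; (r_i+r_j)·cross = 27.5·154.7500 = 4255.6250
edge 4: (8,22.5)→(2.5,8)  cross = 8·8 − 2.5·22.5 = 7.7500; (r_i+r_j)·cross = 10.5·7.7500 = 81.3750
Σcross = 603.0000 → A = |Σcross|/2 = 301.5000 mm²
Σ(r_i+r_j)·cross = 21152.2500 → first moment M = |Σ|/6 = 3525.3750
R_c = M/A = 3525.3750/301.5000 = 11.6928 mm
θ = 80° = 1.396263 rad
V = θ·R_c·A = 1.396263·11.6928·301.5000 = 4922.352 mm³

Volume = 4922.352 mm³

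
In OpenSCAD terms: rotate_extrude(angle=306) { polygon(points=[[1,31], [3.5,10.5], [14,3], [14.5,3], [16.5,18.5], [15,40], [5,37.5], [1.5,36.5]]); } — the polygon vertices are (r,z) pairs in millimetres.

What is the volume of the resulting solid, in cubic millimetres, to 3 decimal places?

Profile (r,z), 8 vertices: (1,31) (3.5,10.5) (14,3) (14.5,3) (16.5,18.5) (15,40) (5,37.5) (1.5,36.5)
edge 0: (1,31)→(3.5,10.5)  cross = 1·10.5 − 3.5·31 = -98.0000; (r_i+r_j)·cross = 4.5·-98.0000 = -441.0000
edge 1: (3.5,10.5)→(14,3)  cross = 3.5·3 − 14·10.5 = -136.5000; (r_i+r_j)·cross = 17.5·-136.5000 = -2388.7500
edge 2: (14,3)→(14.5,3)  cross = 14·3 − 14.5·3 = -1.5000; (r_i+r_j)·cross = 28.5·-1.5000 = -42.7500
edge 3: (14.5,3)→(16.5,18.5)  cross = 14.5·18.5 − 16.5·3 = 218.7500; (r_i+r_j)·cross = 31·218.7500 = 6781.2500
edge 4: (16.5,18.5)→(15,40)  cross = 16.5·40 − 15·18.5 = 382.5000; (r_i+r_j)·cross = 31.5·382.5000 = 12048.7500
edge 5: (15,40)→(5,37.5)  cross = 15·37.5 − 5·40 = 362.5000; (r_i+r_j)·cross = 20·362.5000 = 7250.0000
edge 6: (5,37.5)→(1.5,36.5)  cross = 5·36.5 − 1.5·37.5 = 126.2500; (r_i+r_j)·cross = 6.5·126.2500 = 820.6250
edge 7: (1.5,36.5)→(1,31)  cross = 1.5·31 − 1·36.5 = 10.0000; (r_i+r_j)·cross = 2.5·10.0000 = 25.0000
Σcross = 864.0000 → A = |Σcross|/2 = 432.0000 mm²
Σ(r_i+r_j)·cross = 24053.1250 → first moment M = |Σ|/6 = 4008.8542
R_c = M/A = 4008.8542/432.0000 = 9.2798 mm
θ = 306° = 5.340708 rad
V = θ·R_c·A = 5.340708·9.2798·432.0000 = 21410.118 mm³

Volume = 21410.118 mm³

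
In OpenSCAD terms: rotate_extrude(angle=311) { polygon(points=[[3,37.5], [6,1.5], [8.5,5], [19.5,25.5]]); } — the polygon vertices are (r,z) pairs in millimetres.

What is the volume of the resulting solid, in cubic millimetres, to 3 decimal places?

Volume = 14779.016 mm³

Profile (r,z), 4 vertices: (3,37.5) (6,1.5) (8.5,5) (19.5,25.5)
edge 0: (3,37.5)→(6,1.5)  cross = 3·1.5 − 6·37.5 = -220.5000; (r_i+r_j)·cross = 9·-220.5000 = -1984.5000
edge 1: (6,1.5)→(8.5,5)  cross = 6·5 − 8.5·1.5 = 17.2500; (r_i+r_j)·cross = 14.5·17.2500 = 250.1250
edge 2: (8.5,5)→(19.5,25.5)  cross = 8.5·25.5 − 19.5·5 = 119.2500; (r_i+r_j)·cross = 28·119.2500 = 3339.0000
edge 3: (19.5,25.5)→(3,37.5)  cross = 19.5·37.5 − 3·25.5 = 654.7500; (r_i+r_j)·cross = 22.5·654.7500 = 14731.8750
Σcross = 570.7500 → A = |Σcross|/2 = 285.3750 mm²
Σ(r_i+r_j)·cross = 16336.5000 → first moment M = |Σ|/6 = 2722.7500
R_c = M/A = 2722.7500/285.3750 = 9.5410 mm
θ = 311° = 5.427974 rad
V = θ·R_c·A = 5.427974·9.5410·285.3750 = 14779.016 mm³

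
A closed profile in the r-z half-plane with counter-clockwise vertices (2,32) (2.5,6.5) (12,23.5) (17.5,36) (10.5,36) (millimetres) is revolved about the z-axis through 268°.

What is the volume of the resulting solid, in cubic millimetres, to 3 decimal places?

Profile (r,z), 5 vertices: (2,32) (2.5,6.5) (12,23.5) (17.5,36) (10.5,36)
edge 0: (2,32)→(2.5,6.5)  cross = 2·6.5 − 2.5·32 = -67.0000; (r_i+r_j)·cross = 4.5·-67.0000 = -301.5000
edge 1: (2.5,6.5)→(12,23.5)  cross = 2.5·23.5 − 12·6.5 = -19.2500; (r_i+r_j)·cross = 14.5·-19.2500 = -279.1250
edge 2: (12,23.5)→(17.5,36)  cross = 12·36 − 17.5·23.5 = 20.7500; (r_i+r_j)·cross = 29.5·20.7500 = 612.1250
edge 3: (17.5,36)→(10.5,36)  cross = 17.5·36 − 10.5·36 = 252.0000; (r_i+r_j)·cross = 28·252.0000 = 7056.0000
edge 4: (10.5,36)→(2,32)  cross = 10.5·32 − 2·36 = 264.0000; (r_i+r_j)·cross = 12.5·264.0000 = 3300.0000
Σcross = 450.5000 → A = |Σcross|/2 = 225.2500 mm²
Σ(r_i+r_j)·cross = 10387.5000 → first moment M = |Σ|/6 = 1731.2500
R_c = M/A = 1731.2500/225.2500 = 7.6859 mm
θ = 268° = 4.677482 rad
V = θ·R_c·A = 4.677482·7.6859·225.2500 = 8097.891 mm³

Volume = 8097.891 mm³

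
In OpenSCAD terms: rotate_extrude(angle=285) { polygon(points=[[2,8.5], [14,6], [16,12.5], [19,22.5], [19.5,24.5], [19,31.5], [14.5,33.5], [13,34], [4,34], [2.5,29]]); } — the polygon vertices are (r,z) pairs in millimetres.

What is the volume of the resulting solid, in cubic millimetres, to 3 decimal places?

Volume = 20347.125 mm³

Profile (r,z), 10 vertices: (2,8.5) (14,6) (16,12.5) (19,22.5) (19.5,24.5) (19,31.5) (14.5,33.5) (13,34) (4,34) (2.5,29)
edge 0: (2,8.5)→(14,6)  cross = 2·6 − 14·8.5 = -107.0000; (r_i+r_j)·cross = 16·-107.0000 = -1712.0000
edge 1: (14,6)→(16,12.5)  cross = 14·12.5 − 16·6 = 79.0000; (r_i+r_j)·cross = 30·79.0000 = 2370.0000
edge 2: (16,12.5)→(19,22.5)  cross = 16·22.5 − 19·12.5 = 122.5000; (r_i+r_j)·cross = 35·122.5000 = 4287.5000
edge 3: (19,22.5)→(19.5,24.5)  cross = 19·24.5 − 19.5·22.5 = 26.7500; (r_i+r_j)·cross = 38.5·26.7500 = 1029.8750
edge 4: (19.5,24.5)→(19,31.5)  cross = 19.5·31.5 − 19·24.5 = 148.7500; (r_i+r_j)·cross = 38.5·148.7500 = 5726.8750
edge 5: (19,31.5)→(14.5,33.5)  cross = 19·33.5 − 14.5·31.5 = 179.7500; (r_i+r_j)·cross = 33.5·179.7500 = 6021.6250
edge 6: (14.5,33.5)→(13,34)  cross = 14.5·34 − 13·33.5 = 57.5000; (r_i+r_j)·cross = 27.5·57.5000 = 1581.2500
edge 7: (13,34)→(4,34)  cross = 13·34 − 4·34 = 306.0000; (r_i+r_j)·cross = 17·306.0000 = 5202.0000
edge 8: (4,34)→(2.5,29)  cross = 4·29 − 2.5·34 = 31.0000; (r_i+r_j)·cross = 6.5·31.0000 = 201.5000
edge 9: (2.5,29)→(2,8.5)  cross = 2.5·8.5 − 2·29 = -36.7500; (r_i+r_j)·cross = 4.5·-36.7500 = -165.3750
Σcross = 807.5000 → A = |Σcross|/2 = 403.7500 mm²
Σ(r_i+r_j)·cross = 24543.2500 → first moment M = |Σ|/6 = 4090.5417
R_c = M/A = 4090.5417/403.7500 = 10.1314 mm
θ = 285° = 4.974188 rad
V = θ·R_c·A = 4.974188·10.1314·403.7500 = 20347.125 mm³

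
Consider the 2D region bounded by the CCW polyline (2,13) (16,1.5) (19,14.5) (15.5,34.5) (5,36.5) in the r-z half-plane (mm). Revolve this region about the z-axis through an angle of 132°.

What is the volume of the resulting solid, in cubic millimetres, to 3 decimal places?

Volume = 10098.091 mm³

Profile (r,z), 5 vertices: (2,13) (16,1.5) (19,14.5) (15.5,34.5) (5,36.5)
edge 0: (2,13)→(16,1.5)  cross = 2·1.5 − 16·13 = -205.0000; (r_i+r_j)·cross = 18·-205.0000 = -3690.0000
edge 1: (16,1.5)→(19,14.5)  cross = 16·14.5 − 19·1.5 = 203.5000; (r_i+r_j)·cross = 35·203.5000 = 7122.5000
edge 2: (19,14.5)→(15.5,34.5)  cross = 19·34.5 − 15.5·14.5 = 430.7500; (r_i+r_j)·cross = 34.5·430.7500 = 14860.8750
edge 3: (15.5,34.5)→(5,36.5)  cross = 15.5·36.5 − 5·34.5 = 393.2500; (r_i+r_j)·cross = 20.5·393.2500 = 8061.6250
edge 4: (5,36.5)→(2,13)  cross = 5·13 − 2·36.5 = -8.0000; (r_i+r_j)·cross = 7·-8.0000 = -56.0000
Σcross = 814.5000 → A = |Σcross|/2 = 407.2500 mm²
Σ(r_i+r_j)·cross = 26299.0000 → first moment M = |Σ|/6 = 4383.1667
R_c = M/A = 4383.1667/407.2500 = 10.7628 mm
θ = 132° = 2.303835 rad
V = θ·R_c·A = 2.303835·10.7628·407.2500 = 10098.091 mm³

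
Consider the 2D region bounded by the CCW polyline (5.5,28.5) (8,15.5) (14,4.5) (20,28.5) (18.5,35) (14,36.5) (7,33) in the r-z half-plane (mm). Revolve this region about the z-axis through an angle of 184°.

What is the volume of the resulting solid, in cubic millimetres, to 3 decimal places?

Profile (r,z), 7 vertices: (5.5,28.5) (8,15.5) (14,4.5) (20,28.5) (18.5,35) (14,36.5) (7,33)
edge 0: (5.5,28.5)→(8,15.5)  cross = 5.5·15.5 − 8·28.5 = -142.7500; (r_i+r_j)·cross = 13.5·-142.7500 = -1927.1250
edge 1: (8,15.5)→(14,4.5)  cross = 8·4.5 − 14·15.5 = -181.0000; (r_i+r_j)·cross = 22·-181.0000 = -3982.0000
edge 2: (14,4.5)→(20,28.5)  cross = 14·28.5 − 20·4.5 = 309.0000; (r_i+r_j)·cross = 34·309.0000 = 10506.0000
edge 3: (20,28.5)→(18.5,35)  cross = 20·35 − 18.5·28.5 = 172.7500; (r_i+r_j)·cross = 38.5·172.7500 = 6650.8750
edge 4: (18.5,35)→(14,36.5)  cross = 18.5·36.5 − 14·35 = 185.2500; (r_i+r_j)·cross = 32.5·185.2500 = 6020.6250
edge 5: (14,36.5)→(7,33)  cross = 14·33 − 7·36.5 = 206.5000; (r_i+r_j)·cross = 21·206.5000 = 4336.5000
edge 6: (7,33)→(5.5,28.5)  cross = 7·28.5 − 5.5·33 = 18.0000; (r_i+r_j)·cross = 12.5·18.0000 = 225.0000
Σcross = 567.7500 → A = |Σcross|/2 = 283.8750 mm²
Σ(r_i+r_j)·cross = 21829.8750 → first moment M = |Σ|/6 = 3638.3125
R_c = M/A = 3638.3125/283.8750 = 12.8166 mm
θ = 184° = 3.211406 rad
V = θ·R_c·A = 3.211406·12.8166·283.8750 = 11684.098 mm³

Volume = 11684.098 mm³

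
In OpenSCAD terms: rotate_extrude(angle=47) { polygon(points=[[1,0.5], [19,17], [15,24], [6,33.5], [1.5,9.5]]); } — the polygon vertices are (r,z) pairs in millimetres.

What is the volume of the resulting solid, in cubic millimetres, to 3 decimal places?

Volume = 1988.043 mm³

Profile (r,z), 5 vertices: (1,0.5) (19,17) (15,24) (6,33.5) (1.5,9.5)
edge 0: (1,0.5)→(19,17)  cross = 1·17 − 19·0.5 = 7.5000; (r_i+r_j)·cross = 20·7.5000 = 150.0000
edge 1: (19,17)→(15,24)  cross = 19·24 − 15·17 = 201.0000; (r_i+r_j)·cross = 34·201.0000 = 6834.0000
edge 2: (15,24)→(6,33.5)  cross = 15·33.5 − 6·24 = 358.5000; (r_i+r_j)·cross = 21·358.5000 = 7528.5000
edge 3: (6,33.5)→(1.5,9.5)  cross = 6·9.5 − 1.5·33.5 = 6.7500; (r_i+r_j)·cross = 7.5·6.7500 = 50.6250
edge 4: (1.5,9.5)→(1,0.5)  cross = 1.5·0.5 − 1·9.5 = -8.7500; (r_i+r_j)·cross = 2.5·-8.7500 = -21.8750
Σcross = 565.0000 → A = |Σcross|/2 = 282.5000 mm²
Σ(r_i+r_j)·cross = 14541.2500 → first moment M = |Σ|/6 = 2423.5417
R_c = M/A = 2423.5417/282.5000 = 8.5789 mm
θ = 47° = 0.820305 rad
V = θ·R_c·A = 0.820305·8.5789·282.5000 = 1988.043 mm³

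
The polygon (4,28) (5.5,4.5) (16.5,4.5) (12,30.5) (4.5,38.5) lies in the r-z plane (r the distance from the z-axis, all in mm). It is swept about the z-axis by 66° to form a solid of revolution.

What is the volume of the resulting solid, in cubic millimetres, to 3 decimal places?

Volume = 2984.042 mm³

Profile (r,z), 5 vertices: (4,28) (5.5,4.5) (16.5,4.5) (12,30.5) (4.5,38.5)
edge 0: (4,28)→(5.5,4.5)  cross = 4·4.5 − 5.5·28 = -136.0000; (r_i+r_j)·cross = 9.5·-136.0000 = -1292.0000
edge 1: (5.5,4.5)→(16.5,4.5)  cross = 5.5·4.5 − 16.5·4.5 = -49.5000; (r_i+r_j)·cross = 22·-49.5000 = -1089.0000
edge 2: (16.5,4.5)→(12,30.5)  cross = 16.5·30.5 − 12·4.5 = 449.2500; (r_i+r_j)·cross = 28.5·449.2500 = 12803.6250
edge 3: (12,30.5)→(4.5,38.5)  cross = 12·38.5 − 4.5·30.5 = 324.7500; (r_i+r_j)·cross = 16.5·324.7500 = 5358.3750
edge 4: (4.5,38.5)→(4,28)  cross = 4.5·28 − 4·38.5 = -28.0000; (r_i+r_j)·cross = 8.5·-28.0000 = -238.0000
Σcross = 560.5000 → A = |Σcross|/2 = 280.2500 mm²
Σ(r_i+r_j)·cross = 15543.0000 → first moment M = |Σ|/6 = 2590.5000
R_c = M/A = 2590.5000/280.2500 = 9.2435 mm
θ = 66° = 1.151917 rad
V = θ·R_c·A = 1.151917·9.2435·280.2500 = 2984.042 mm³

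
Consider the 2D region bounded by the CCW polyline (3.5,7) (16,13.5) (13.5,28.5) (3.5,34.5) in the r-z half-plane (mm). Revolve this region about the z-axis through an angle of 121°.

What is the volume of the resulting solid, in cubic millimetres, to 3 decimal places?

Volume = 4350.848 mm³

Profile (r,z), 4 vertices: (3.5,7) (16,13.5) (13.5,28.5) (3.5,34.5)
edge 0: (3.5,7)→(16,13.5)  cross = 3.5·13.5 − 16·7 = -64.7500; (r_i+r_j)·cross = 19.5·-64.7500 = -1262.6250
edge 1: (16,13.5)→(13.5,28.5)  cross = 16·28.5 − 13.5·13.5 = 273.7500; (r_i+r_j)·cross = 29.5·273.7500 = 8075.6250
edge 2: (13.5,28.5)→(3.5,34.5)  cross = 13.5·34.5 − 3.5·28.5 = 366.0000; (r_i+r_j)·cross = 17·366.0000 = 6222.0000
edge 3: (3.5,34.5)→(3.5,7)  cross = 3.5·7 − 3.5·34.5 = -96.2500; (r_i+r_j)·cross = 7·-96.2500 = -673.7500
Σcross = 478.7500 → A = |Σcross|/2 = 239.3750 mm²
Σ(r_i+r_j)·cross = 12361.2500 → first moment M = |Σ|/6 = 2060.2083
R_c = M/A = 2060.2083/239.3750 = 8.6066 mm
θ = 121° = 2.111848 rad
V = θ·R_c·A = 2.111848·8.6066·239.3750 = 4350.848 mm³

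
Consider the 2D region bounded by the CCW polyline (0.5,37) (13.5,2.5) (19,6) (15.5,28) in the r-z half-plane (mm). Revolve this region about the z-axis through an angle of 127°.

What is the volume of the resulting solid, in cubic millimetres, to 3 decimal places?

Volume = 6727.561 mm³

Profile (r,z), 4 vertices: (0.5,37) (13.5,2.5) (19,6) (15.5,28)
edge 0: (0.5,37)→(13.5,2.5)  cross = 0.5·2.5 − 13.5·37 = -498.2500; (r_i+r_j)·cross = 14·-498.2500 = -6975.5000
edge 1: (13.5,2.5)→(19,6)  cross = 13.5·6 − 19·2.5 = 33.5000; (r_i+r_j)·cross = 32.5·33.5000 = 1088.7500
edge 2: (19,6)→(15.5,28)  cross = 19·28 − 15.5·6 = 439.0000; (r_i+r_j)·cross = 34.5·439.0000 = 15145.5000
edge 3: (15.5,28)→(0.5,37)  cross = 15.5·37 − 0.5·28 = 559.5000; (r_i+r_j)·cross = 16·559.5000 = 8952.0000
Σcross = 533.7500 → A = |Σcross|/2 = 266.8750 mm²
Σ(r_i+r_j)·cross = 18210.7500 → first moment M = |Σ|/6 = 3035.1250
R_c = M/A = 3035.1250/266.8750 = 11.3728 mm
θ = 127° = 2.216568 rad
V = θ·R_c·A = 2.216568·11.3728·266.8750 = 6727.561 mm³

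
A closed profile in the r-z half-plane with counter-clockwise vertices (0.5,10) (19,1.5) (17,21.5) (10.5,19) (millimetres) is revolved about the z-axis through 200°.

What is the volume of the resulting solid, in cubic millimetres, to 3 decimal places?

Volume = 8041.605 mm³

Profile (r,z), 4 vertices: (0.5,10) (19,1.5) (17,21.5) (10.5,19)
edge 0: (0.5,10)→(19,1.5)  cross = 0.5·1.5 − 19·10 = -189.2500; (r_i+r_j)·cross = 19.5·-189.2500 = -3690.3750
edge 1: (19,1.5)→(17,21.5)  cross = 19·21.5 − 17·1.5 = 383.0000; (r_i+r_j)·cross = 36·383.0000 = 13788.0000
edge 2: (17,21.5)→(10.5,19)  cross = 17·19 − 10.5·21.5 = 97.2500; (r_i+r_j)·cross = 27.5·97.2500 = 2674.3750
edge 3: (10.5,19)→(0.5,10)  cross = 10.5·10 − 0.5·19 = 95.5000; (r_i+r_j)·cross = 11·95.5000 = 1050.5000
Σcross = 386.5000 → A = |Σcross|/2 = 193.2500 mm²
Σ(r_i+r_j)·cross = 13822.5000 → first moment M = |Σ|/6 = 2303.7500
R_c = M/A = 2303.7500/193.2500 = 11.9211 mm
θ = 200° = 3.490659 rad
V = θ·R_c·A = 3.490659·11.9211·193.2500 = 8041.605 mm³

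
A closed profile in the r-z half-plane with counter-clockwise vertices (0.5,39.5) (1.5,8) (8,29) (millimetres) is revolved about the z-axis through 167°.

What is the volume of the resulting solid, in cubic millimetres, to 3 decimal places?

Volume = 1096.656 mm³

Profile (r,z), 3 vertices: (0.5,39.5) (1.5,8) (8,29)
edge 0: (0.5,39.5)→(1.5,8)  cross = 0.5·8 − 1.5·39.5 = -55.2500; (r_i+r_j)·cross = 2·-55.2500 = -110.5000
edge 1: (1.5,8)→(8,29)  cross = 1.5·29 − 8·8 = -20.5000; (r_i+r_j)·cross = 9.5·-20.5000 = -194.7500
edge 2: (8,29)→(0.5,39.5)  cross = 8·39.5 − 0.5·29 = 301.5000; (r_i+r_j)·cross = 8.5·301.5000 = 2562.7500
Σcross = 225.7500 → A = |Σcross|/2 = 112.8750 mm²
Σ(r_i+r_j)·cross = 2257.5000 → first moment M = |Σ|/6 = 376.2500
R_c = M/A = 376.2500/112.8750 = 3.3333 mm
θ = 167° = 2.914700 rad
V = θ·R_c·A = 2.914700·3.3333·112.8750 = 1096.656 mm³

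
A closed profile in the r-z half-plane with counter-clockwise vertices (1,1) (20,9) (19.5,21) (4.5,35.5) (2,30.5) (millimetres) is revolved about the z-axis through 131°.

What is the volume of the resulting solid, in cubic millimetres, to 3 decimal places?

Volume = 9190.443 mm³

Profile (r,z), 5 vertices: (1,1) (20,9) (19.5,21) (4.5,35.5) (2,30.5)
edge 0: (1,1)→(20,9)  cross = 1·9 − 20·1 = -11.0000; (r_i+r_j)·cross = 21·-11.0000 = -231.0000
edge 1: (20,9)→(19.5,21)  cross = 20·21 − 19.5·9 = 244.5000; (r_i+r_j)·cross = 39.5·244.5000 = 9657.7500
edge 2: (19.5,21)→(4.5,35.5)  cross = 19.5·35.5 − 4.5·21 = 597.7500; (r_i+r_j)·cross = 24·597.7500 = 14346.0000
edge 3: (4.5,35.5)→(2,30.5)  cross = 4.5·30.5 − 2·35.5 = 66.2500; (r_i+r_j)·cross = 6.5·66.2500 = 430.6250
edge 4: (2,30.5)→(1,1)  cross = 2·1 − 1·30.5 = -28.5000; (r_i+r_j)·cross = 3·-28.5000 = -85.5000
Σcross = 869.0000 → A = |Σcross|/2 = 434.5000 mm²
Σ(r_i+r_j)·cross = 24117.8750 → first moment M = |Σ|/6 = 4019.6458
R_c = M/A = 4019.6458/434.5000 = 9.2512 mm
θ = 131° = 2.286381 rad
V = θ·R_c·A = 2.286381·9.2512·434.5000 = 9190.443 mm³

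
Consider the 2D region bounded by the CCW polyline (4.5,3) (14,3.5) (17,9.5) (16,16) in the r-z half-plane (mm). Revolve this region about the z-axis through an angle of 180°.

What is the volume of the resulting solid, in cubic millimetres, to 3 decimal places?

Volume = 2754.588 mm³

Profile (r,z), 4 vertices: (4.5,3) (14,3.5) (17,9.5) (16,16)
edge 0: (4.5,3)→(14,3.5)  cross = 4.5·3.5 − 14·3 = -26.2500; (r_i+r_j)·cross = 18.5·-26.2500 = -485.6250
edge 1: (14,3.5)→(17,9.5)  cross = 14·9.5 − 17·3.5 = 73.5000; (r_i+r_j)·cross = 31·73.5000 = 2278.5000
edge 2: (17,9.5)→(16,16)  cross = 17·16 − 16·9.5 = 120.0000; (r_i+r_j)·cross = 33·120.0000 = 3960.0000
edge 3: (16,16)→(4.5,3)  cross = 16·3 − 4.5·16 = -24.0000; (r_i+r_j)·cross = 20.5·-24.0000 = -492.0000
Σcross = 143.2500 → A = |Σcross|/2 = 71.6250 mm²
Σ(r_i+r_j)·cross = 5260.8750 → first moment M = |Σ|/6 = 876.8125
R_c = M/A = 876.8125/71.6250 = 12.2417 mm
θ = 180° = 3.141593 rad
V = θ·R_c·A = 3.141593·12.2417·71.6250 = 2754.588 mm³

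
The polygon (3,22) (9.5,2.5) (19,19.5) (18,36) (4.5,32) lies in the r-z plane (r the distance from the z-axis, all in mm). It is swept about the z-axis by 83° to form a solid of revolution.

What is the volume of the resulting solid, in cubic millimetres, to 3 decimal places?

Profile (r,z), 5 vertices: (3,22) (9.5,2.5) (19,19.5) (18,36) (4.5,32)
edge 0: (3,22)→(9.5,2.5)  cross = 3·2.5 − 9.5·22 = -201.5000; (r_i+r_j)·cross = 12.5·-201.5000 = -2518.7500
edge 1: (9.5,2.5)→(19,19.5)  cross = 9.5·19.5 − 19·2.5 = 137.7500; (r_i+r_j)·cross = 28.5·137.7500 = 3925.8750
edge 2: (19,19.5)→(18,36)  cross = 19·36 − 18·19.5 = 333.0000; (r_i+r_j)·cross = 37·333.0000 = 12321.0000
edge 3: (18,36)→(4.5,32)  cross = 18·32 − 4.5·36 = 414.0000; (r_i+r_j)·cross = 22.5·414.0000 = 9315.0000
edge 4: (4.5,32)→(3,22)  cross = 4.5·22 − 3·32 = 3.0000; (r_i+r_j)·cross = 7.5·3.0000 = 22.5000
Σcross = 686.2500 → A = |Σcross|/2 = 343.1250 mm²
Σ(r_i+r_j)·cross = 23065.6250 → first moment M = |Σ|/6 = 3844.2708
R_c = M/A = 3844.2708/343.1250 = 11.2037 mm
θ = 83° = 1.448623 rad
V = θ·R_c·A = 1.448623·11.2037·343.1250 = 5568.900 mm³

Volume = 5568.900 mm³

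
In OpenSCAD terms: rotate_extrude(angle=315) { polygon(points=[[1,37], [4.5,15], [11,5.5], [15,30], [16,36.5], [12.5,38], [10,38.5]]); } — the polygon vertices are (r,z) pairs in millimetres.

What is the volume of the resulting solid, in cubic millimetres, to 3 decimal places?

Profile (r,z), 7 vertices: (1,37) (4.5,15) (11,5.5) (15,30) (16,36.5) (12.5,38) (10,38.5)
edge 0: (1,37)→(4.5,15)  cross = 1·15 − 4.5·37 = -151.5000; (r_i+r_j)·cross = 5.5·-151.5000 = -833.2500
edge 1: (4.5,15)→(11,5.5)  cross = 4.5·5.5 − 11·15 = -140.2500; (r_i+r_j)·cross = 15.5·-140.2500 = -2173.8750
edge 2: (11,5.5)→(15,30)  cross = 11·30 − 15·5.5 = 247.5000; (r_i+r_j)·cross = 26·247.5000 = 6435.0000
edge 3: (15,30)→(16,36.5)  cross = 15·36.5 − 16·30 = 67.5000; (r_i+r_j)·cross = 31·67.5000 = 2092.5000
edge 4: (16,36.5)→(12.5,38)  cross = 16·38 − 12.5·36.5 = 151.7500; (r_i+r_j)·cross = 28.5·151.7500 = 4324.8750
edge 5: (12.5,38)→(10,38.5)  cross = 12.5·38.5 − 10·38 = 101.2500; (r_i+r_j)·cross = 22.5·101.2500 = 2278.1250
edge 6: (10,38.5)→(1,37)  cross = 10·37 − 1·38.5 = 331.5000; (r_i+r_j)·cross = 11·331.5000 = 3646.5000
Σcross = 607.7500 → A = |Σcross|/2 = 303.8750 mm²
Σ(r_i+r_j)·cross = 15769.8750 → first moment M = |Σ|/6 = 2628.3125
R_c = M/A = 2628.3125/303.8750 = 8.6493 mm
θ = 315° = 5.497787 rad
V = θ·R_c·A = 5.497787·8.6493·303.8750 = 14449.903 mm³

Volume = 14449.903 mm³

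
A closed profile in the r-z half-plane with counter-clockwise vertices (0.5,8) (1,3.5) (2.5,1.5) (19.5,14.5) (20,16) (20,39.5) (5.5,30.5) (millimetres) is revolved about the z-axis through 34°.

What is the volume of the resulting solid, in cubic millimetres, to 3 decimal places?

Profile (r,z), 7 vertices: (0.5,8) (1,3.5) (2.5,1.5) (19.5,14.5) (20,16) (20,39.5) (5.5,30.5)
edge 0: (0.5,8)→(1,3.5)  cross = 0.5·3.5 − 1·8 = -6.2500; (r_i+r_j)·cross = 1.5·-6.2500 = -9.3750
edge 1: (1,3.5)→(2.5,1.5)  cross = 1·1.5 − 2.5·3.5 = -7.2500; (r_i+r_j)·cross = 3.5·-7.2500 = -25.3750
edge 2: (2.5,1.5)→(19.5,14.5)  cross = 2.5·14.5 − 19.5·1.5 = 7.0000; (r_i+r_j)·cross = 22·7.0000 = 154.0000
edge 3: (19.5,14.5)→(20,16)  cross = 19.5·16 − 20·14.5 = 22.0000; (r_i+r_j)·cross = 39.5·22.0000 = 869.0000
edge 4: (20,16)→(20,39.5)  cross = 20·39.5 − 20·16 = 470.0000; (r_i+r_j)·cross = 40·470.0000 = 18800.0000
edge 5: (20,39.5)→(5.5,30.5)  cross = 20·30.5 − 5.5·39.5 = 392.7500; (r_i+r_j)·cross = 25.5·392.7500 = 10015.1250
edge 6: (5.5,30.5)→(0.5,8)  cross = 5.5·8 − 0.5·30.5 = 28.7500; (r_i+r_j)·cross = 6·28.7500 = 172.5000
Σcross = 907.0000 → A = |Σcross|/2 = 453.5000 mm²
Σ(r_i+r_j)·cross = 29975.8750 → first moment M = |Σ|/6 = 4995.9792
R_c = M/A = 4995.9792/453.5000 = 11.0165 mm
θ = 34° = 0.593412 rad
V = θ·R_c·A = 0.593412·11.0165·453.5000 = 2964.674 mm³

Volume = 2964.674 mm³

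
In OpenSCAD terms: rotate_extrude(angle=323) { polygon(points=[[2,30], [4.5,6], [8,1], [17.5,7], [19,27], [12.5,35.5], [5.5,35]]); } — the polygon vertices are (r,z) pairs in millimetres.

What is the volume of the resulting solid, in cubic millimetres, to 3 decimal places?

Profile (r,z), 7 vertices: (2,30) (4.5,6) (8,1) (17.5,7) (19,27) (12.5,35.5) (5.5,35)
edge 0: (2,30)→(4.5,6)  cross = 2·6 − 4.5·30 = -123.0000; (r_i+r_j)·cross = 6.5·-123.0000 = -799.5000
edge 1: (4.5,6)→(8,1)  cross = 4.5·1 − 8·6 = -43.5000; (r_i+r_j)·cross = 12.5·-43.5000 = -543.7500
edge 2: (8,1)→(17.5,7)  cross = 8·7 − 17.5·1 = 38.5000; (r_i+r_j)·cross = 25.5·38.5000 = 981.7500
edge 3: (17.5,7)→(19,27)  cross = 17.5·27 − 19·7 = 339.5000; (r_i+r_j)·cross = 36.5·339.5000 = 12391.7500
edge 4: (19,27)→(12.5,35.5)  cross = 19·35.5 − 12.5·27 = 337.0000; (r_i+r_j)·cross = 31.5·337.0000 = 10615.5000
edge 5: (12.5,35.5)→(5.5,35)  cross = 12.5·35 − 5.5·35.5 = 242.2500; (r_i+r_j)·cross = 18·242.2500 = 4360.5000
edge 6: (5.5,35)→(2,30)  cross = 5.5·30 − 2·35 = 95.0000; (r_i+r_j)·cross = 7.5·95.0000 = 712.5000
Σcross = 885.7500 → A = |Σcross|/2 = 442.8750 mm²
Σ(r_i+r_j)·cross = 27718.7500 → first moment M = |Σ|/6 = 4619.7917
R_c = M/A = 4619.7917/442.8750 = 10.4314 mm
θ = 323° = 5.637413 rad
V = θ·R_c·A = 5.637413·10.4314·442.8750 = 26043.676 mm³

Volume = 26043.676 mm³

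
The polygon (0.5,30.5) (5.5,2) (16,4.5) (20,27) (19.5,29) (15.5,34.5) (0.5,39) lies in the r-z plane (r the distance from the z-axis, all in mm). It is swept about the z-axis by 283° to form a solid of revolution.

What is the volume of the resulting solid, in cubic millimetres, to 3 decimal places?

Volume = 25086.921 mm³

Profile (r,z), 7 vertices: (0.5,30.5) (5.5,2) (16,4.5) (20,27) (19.5,29) (15.5,34.5) (0.5,39)
edge 0: (0.5,30.5)→(5.5,2)  cross = 0.5·2 − 5.5·30.5 = -166.7500; (r_i+r_j)·cross = 6·-166.7500 = -1000.5000
edge 1: (5.5,2)→(16,4.5)  cross = 5.5·4.5 − 16·2 = -7.2500; (r_i+r_j)·cross = 21.5·-7.2500 = -155.8750
edge 2: (16,4.5)→(20,27)  cross = 16·27 − 20·4.5 = 342.0000; (r_i+r_j)·cross = 36·342.0000 = 12312.0000
edge 3: (20,27)→(19.5,29)  cross = 20·29 − 19.5·27 = 53.5000; (r_i+r_j)·cross = 39.5·53.5000 = 2113.2500
edge 4: (19.5,29)→(15.5,34.5)  cross = 19.5·34.5 − 15.5·29 = 223.2500; (r_i+r_j)·cross = 35·223.2500 = 7813.7500
edge 5: (15.5,34.5)→(0.5,39)  cross = 15.5·39 − 0.5·34.5 = 587.2500; (r_i+r_j)·cross = 16·587.2500 = 9396.0000
edge 6: (0.5,39)→(0.5,30.5)  cross = 0.5·30.5 − 0.5·39 = -4.2500; (r_i+r_j)·cross = 1·-4.2500 = -4.2500
Σcross = 1027.7500 → A = |Σcross|/2 = 513.8750 mm²
Σ(r_i+r_j)·cross = 30474.3750 → first moment M = |Σ|/6 = 5079.0625
R_c = M/A = 5079.0625/513.8750 = 9.8838 mm
θ = 283° = 4.939282 rad
V = θ·R_c·A = 4.939282·9.8838·513.8750 = 25086.921 mm³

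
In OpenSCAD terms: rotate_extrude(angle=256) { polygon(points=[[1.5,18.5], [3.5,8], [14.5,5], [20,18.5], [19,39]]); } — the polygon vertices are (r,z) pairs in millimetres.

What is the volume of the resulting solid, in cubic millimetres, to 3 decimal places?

Profile (r,z), 5 vertices: (1.5,18.5) (3.5,8) (14.5,5) (20,18.5) (19,39)
edge 0: (1.5,18.5)→(3.5,8)  cross = 1.5·8 − 3.5·18.5 = -52.7500; (r_i+r_j)·cross = 5·-52.7500 = -263.7500
edge 1: (3.5,8)→(14.5,5)  cross = 3.5·5 − 14.5·8 = -98.5000; (r_i+r_j)·cross = 18·-98.5000 = -1773.0000
edge 2: (14.5,5)→(20,18.5)  cross = 14.5·18.5 − 20·5 = 168.2500; (r_i+r_j)·cross = 34.5·168.2500 = 5804.6250
edge 3: (20,18.5)→(19,39)  cross = 20·39 − 19·18.5 = 428.5000; (r_i+r_j)·cross = 39·428.5000 = 16711.5000
edge 4: (19,39)→(1.5,18.5)  cross = 19·18.5 − 1.5·39 = 293.0000; (r_i+r_j)·cross = 20.5·293.0000 = 6006.5000
Σcross = 738.5000 → A = |Σcross|/2 = 369.2500 mm²
Σ(r_i+r_j)·cross = 26485.8750 → first moment M = |Σ|/6 = 4414.3125
R_c = M/A = 4414.3125/369.2500 = 11.9548 mm
θ = 256° = 4.468043 rad
V = θ·R_c·A = 4.468043·11.9548·369.2500 = 19723.338 mm³

Volume = 19723.338 mm³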